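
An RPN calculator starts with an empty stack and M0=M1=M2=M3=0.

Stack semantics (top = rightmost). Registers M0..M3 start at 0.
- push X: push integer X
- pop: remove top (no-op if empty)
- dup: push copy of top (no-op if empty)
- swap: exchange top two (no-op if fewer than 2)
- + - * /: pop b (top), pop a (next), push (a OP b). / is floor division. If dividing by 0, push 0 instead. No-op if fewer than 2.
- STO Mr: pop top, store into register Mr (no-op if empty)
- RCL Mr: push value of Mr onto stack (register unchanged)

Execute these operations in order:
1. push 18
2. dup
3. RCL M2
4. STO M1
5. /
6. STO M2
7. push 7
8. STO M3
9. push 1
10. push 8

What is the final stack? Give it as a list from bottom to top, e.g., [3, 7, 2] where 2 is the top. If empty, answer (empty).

Answer: [1, 8]

Derivation:
After op 1 (push 18): stack=[18] mem=[0,0,0,0]
After op 2 (dup): stack=[18,18] mem=[0,0,0,0]
After op 3 (RCL M2): stack=[18,18,0] mem=[0,0,0,0]
After op 4 (STO M1): stack=[18,18] mem=[0,0,0,0]
After op 5 (/): stack=[1] mem=[0,0,0,0]
After op 6 (STO M2): stack=[empty] mem=[0,0,1,0]
After op 7 (push 7): stack=[7] mem=[0,0,1,0]
After op 8 (STO M3): stack=[empty] mem=[0,0,1,7]
After op 9 (push 1): stack=[1] mem=[0,0,1,7]
After op 10 (push 8): stack=[1,8] mem=[0,0,1,7]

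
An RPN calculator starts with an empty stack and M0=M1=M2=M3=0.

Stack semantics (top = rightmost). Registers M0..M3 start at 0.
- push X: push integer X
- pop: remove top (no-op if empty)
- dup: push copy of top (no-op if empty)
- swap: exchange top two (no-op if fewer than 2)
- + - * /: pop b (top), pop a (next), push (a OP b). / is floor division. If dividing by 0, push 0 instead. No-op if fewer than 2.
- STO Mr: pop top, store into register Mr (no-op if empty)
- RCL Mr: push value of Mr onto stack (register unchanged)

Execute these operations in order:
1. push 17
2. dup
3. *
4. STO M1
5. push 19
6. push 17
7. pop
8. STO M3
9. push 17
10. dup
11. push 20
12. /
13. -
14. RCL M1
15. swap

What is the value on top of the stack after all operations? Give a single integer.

After op 1 (push 17): stack=[17] mem=[0,0,0,0]
After op 2 (dup): stack=[17,17] mem=[0,0,0,0]
After op 3 (*): stack=[289] mem=[0,0,0,0]
After op 4 (STO M1): stack=[empty] mem=[0,289,0,0]
After op 5 (push 19): stack=[19] mem=[0,289,0,0]
After op 6 (push 17): stack=[19,17] mem=[0,289,0,0]
After op 7 (pop): stack=[19] mem=[0,289,0,0]
After op 8 (STO M3): stack=[empty] mem=[0,289,0,19]
After op 9 (push 17): stack=[17] mem=[0,289,0,19]
After op 10 (dup): stack=[17,17] mem=[0,289,0,19]
After op 11 (push 20): stack=[17,17,20] mem=[0,289,0,19]
After op 12 (/): stack=[17,0] mem=[0,289,0,19]
After op 13 (-): stack=[17] mem=[0,289,0,19]
After op 14 (RCL M1): stack=[17,289] mem=[0,289,0,19]
After op 15 (swap): stack=[289,17] mem=[0,289,0,19]

Answer: 17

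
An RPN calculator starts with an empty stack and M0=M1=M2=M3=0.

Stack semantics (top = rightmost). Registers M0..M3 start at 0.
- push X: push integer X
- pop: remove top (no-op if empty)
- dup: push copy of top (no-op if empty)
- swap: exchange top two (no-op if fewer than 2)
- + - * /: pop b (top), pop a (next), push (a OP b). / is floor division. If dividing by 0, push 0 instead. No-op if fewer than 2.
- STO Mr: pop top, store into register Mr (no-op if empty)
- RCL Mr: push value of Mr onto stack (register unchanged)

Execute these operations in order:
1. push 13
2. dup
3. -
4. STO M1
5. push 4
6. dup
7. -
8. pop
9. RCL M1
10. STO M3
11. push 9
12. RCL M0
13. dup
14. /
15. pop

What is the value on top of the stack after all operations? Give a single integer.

After op 1 (push 13): stack=[13] mem=[0,0,0,0]
After op 2 (dup): stack=[13,13] mem=[0,0,0,0]
After op 3 (-): stack=[0] mem=[0,0,0,0]
After op 4 (STO M1): stack=[empty] mem=[0,0,0,0]
After op 5 (push 4): stack=[4] mem=[0,0,0,0]
After op 6 (dup): stack=[4,4] mem=[0,0,0,0]
After op 7 (-): stack=[0] mem=[0,0,0,0]
After op 8 (pop): stack=[empty] mem=[0,0,0,0]
After op 9 (RCL M1): stack=[0] mem=[0,0,0,0]
After op 10 (STO M3): stack=[empty] mem=[0,0,0,0]
After op 11 (push 9): stack=[9] mem=[0,0,0,0]
After op 12 (RCL M0): stack=[9,0] mem=[0,0,0,0]
After op 13 (dup): stack=[9,0,0] mem=[0,0,0,0]
After op 14 (/): stack=[9,0] mem=[0,0,0,0]
After op 15 (pop): stack=[9] mem=[0,0,0,0]

Answer: 9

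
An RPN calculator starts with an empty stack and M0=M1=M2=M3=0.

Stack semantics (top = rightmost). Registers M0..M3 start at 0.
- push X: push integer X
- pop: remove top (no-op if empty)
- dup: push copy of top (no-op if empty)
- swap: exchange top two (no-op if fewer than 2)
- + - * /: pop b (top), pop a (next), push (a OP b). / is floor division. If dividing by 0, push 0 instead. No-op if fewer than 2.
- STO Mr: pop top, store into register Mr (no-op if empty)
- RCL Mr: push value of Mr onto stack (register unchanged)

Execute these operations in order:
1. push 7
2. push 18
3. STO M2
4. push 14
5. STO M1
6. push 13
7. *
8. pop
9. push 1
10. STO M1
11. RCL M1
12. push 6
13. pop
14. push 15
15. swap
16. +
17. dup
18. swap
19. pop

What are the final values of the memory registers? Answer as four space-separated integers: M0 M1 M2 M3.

Answer: 0 1 18 0

Derivation:
After op 1 (push 7): stack=[7] mem=[0,0,0,0]
After op 2 (push 18): stack=[7,18] mem=[0,0,0,0]
After op 3 (STO M2): stack=[7] mem=[0,0,18,0]
After op 4 (push 14): stack=[7,14] mem=[0,0,18,0]
After op 5 (STO M1): stack=[7] mem=[0,14,18,0]
After op 6 (push 13): stack=[7,13] mem=[0,14,18,0]
After op 7 (*): stack=[91] mem=[0,14,18,0]
After op 8 (pop): stack=[empty] mem=[0,14,18,0]
After op 9 (push 1): stack=[1] mem=[0,14,18,0]
After op 10 (STO M1): stack=[empty] mem=[0,1,18,0]
After op 11 (RCL M1): stack=[1] mem=[0,1,18,0]
After op 12 (push 6): stack=[1,6] mem=[0,1,18,0]
After op 13 (pop): stack=[1] mem=[0,1,18,0]
After op 14 (push 15): stack=[1,15] mem=[0,1,18,0]
After op 15 (swap): stack=[15,1] mem=[0,1,18,0]
After op 16 (+): stack=[16] mem=[0,1,18,0]
After op 17 (dup): stack=[16,16] mem=[0,1,18,0]
After op 18 (swap): stack=[16,16] mem=[0,1,18,0]
After op 19 (pop): stack=[16] mem=[0,1,18,0]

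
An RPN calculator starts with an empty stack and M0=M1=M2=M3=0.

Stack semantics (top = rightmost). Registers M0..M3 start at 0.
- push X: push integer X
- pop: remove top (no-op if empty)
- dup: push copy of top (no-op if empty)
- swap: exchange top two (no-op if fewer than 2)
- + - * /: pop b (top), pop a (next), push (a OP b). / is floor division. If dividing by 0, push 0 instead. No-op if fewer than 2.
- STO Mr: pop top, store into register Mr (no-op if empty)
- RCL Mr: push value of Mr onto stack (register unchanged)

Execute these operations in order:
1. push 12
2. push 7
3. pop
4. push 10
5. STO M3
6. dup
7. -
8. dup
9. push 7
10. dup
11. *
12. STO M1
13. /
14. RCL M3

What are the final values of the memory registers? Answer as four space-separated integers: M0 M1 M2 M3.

After op 1 (push 12): stack=[12] mem=[0,0,0,0]
After op 2 (push 7): stack=[12,7] mem=[0,0,0,0]
After op 3 (pop): stack=[12] mem=[0,0,0,0]
After op 4 (push 10): stack=[12,10] mem=[0,0,0,0]
After op 5 (STO M3): stack=[12] mem=[0,0,0,10]
After op 6 (dup): stack=[12,12] mem=[0,0,0,10]
After op 7 (-): stack=[0] mem=[0,0,0,10]
After op 8 (dup): stack=[0,0] mem=[0,0,0,10]
After op 9 (push 7): stack=[0,0,7] mem=[0,0,0,10]
After op 10 (dup): stack=[0,0,7,7] mem=[0,0,0,10]
After op 11 (*): stack=[0,0,49] mem=[0,0,0,10]
After op 12 (STO M1): stack=[0,0] mem=[0,49,0,10]
After op 13 (/): stack=[0] mem=[0,49,0,10]
After op 14 (RCL M3): stack=[0,10] mem=[0,49,0,10]

Answer: 0 49 0 10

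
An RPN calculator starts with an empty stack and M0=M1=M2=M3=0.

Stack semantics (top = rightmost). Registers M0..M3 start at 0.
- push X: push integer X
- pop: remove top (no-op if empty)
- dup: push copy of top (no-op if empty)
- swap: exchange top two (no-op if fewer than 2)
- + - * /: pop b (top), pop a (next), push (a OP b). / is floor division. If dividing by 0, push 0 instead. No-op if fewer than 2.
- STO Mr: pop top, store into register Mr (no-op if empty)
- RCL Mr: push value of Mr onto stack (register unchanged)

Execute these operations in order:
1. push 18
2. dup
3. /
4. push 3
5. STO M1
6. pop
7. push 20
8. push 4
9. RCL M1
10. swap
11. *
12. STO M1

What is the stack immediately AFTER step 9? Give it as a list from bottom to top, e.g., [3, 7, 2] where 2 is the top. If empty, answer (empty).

After op 1 (push 18): stack=[18] mem=[0,0,0,0]
After op 2 (dup): stack=[18,18] mem=[0,0,0,0]
After op 3 (/): stack=[1] mem=[0,0,0,0]
After op 4 (push 3): stack=[1,3] mem=[0,0,0,0]
After op 5 (STO M1): stack=[1] mem=[0,3,0,0]
After op 6 (pop): stack=[empty] mem=[0,3,0,0]
After op 7 (push 20): stack=[20] mem=[0,3,0,0]
After op 8 (push 4): stack=[20,4] mem=[0,3,0,0]
After op 9 (RCL M1): stack=[20,4,3] mem=[0,3,0,0]

[20, 4, 3]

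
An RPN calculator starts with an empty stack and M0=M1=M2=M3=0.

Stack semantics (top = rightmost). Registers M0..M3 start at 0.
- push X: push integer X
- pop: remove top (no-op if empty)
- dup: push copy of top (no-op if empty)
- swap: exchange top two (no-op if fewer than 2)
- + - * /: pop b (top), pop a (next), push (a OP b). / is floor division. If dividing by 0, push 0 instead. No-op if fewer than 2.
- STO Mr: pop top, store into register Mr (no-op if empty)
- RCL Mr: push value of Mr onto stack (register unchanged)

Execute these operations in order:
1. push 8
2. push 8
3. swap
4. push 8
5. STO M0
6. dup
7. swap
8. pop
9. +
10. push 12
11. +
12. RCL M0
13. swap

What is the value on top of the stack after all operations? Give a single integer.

Answer: 28

Derivation:
After op 1 (push 8): stack=[8] mem=[0,0,0,0]
After op 2 (push 8): stack=[8,8] mem=[0,0,0,0]
After op 3 (swap): stack=[8,8] mem=[0,0,0,0]
After op 4 (push 8): stack=[8,8,8] mem=[0,0,0,0]
After op 5 (STO M0): stack=[8,8] mem=[8,0,0,0]
After op 6 (dup): stack=[8,8,8] mem=[8,0,0,0]
After op 7 (swap): stack=[8,8,8] mem=[8,0,0,0]
After op 8 (pop): stack=[8,8] mem=[8,0,0,0]
After op 9 (+): stack=[16] mem=[8,0,0,0]
After op 10 (push 12): stack=[16,12] mem=[8,0,0,0]
After op 11 (+): stack=[28] mem=[8,0,0,0]
After op 12 (RCL M0): stack=[28,8] mem=[8,0,0,0]
After op 13 (swap): stack=[8,28] mem=[8,0,0,0]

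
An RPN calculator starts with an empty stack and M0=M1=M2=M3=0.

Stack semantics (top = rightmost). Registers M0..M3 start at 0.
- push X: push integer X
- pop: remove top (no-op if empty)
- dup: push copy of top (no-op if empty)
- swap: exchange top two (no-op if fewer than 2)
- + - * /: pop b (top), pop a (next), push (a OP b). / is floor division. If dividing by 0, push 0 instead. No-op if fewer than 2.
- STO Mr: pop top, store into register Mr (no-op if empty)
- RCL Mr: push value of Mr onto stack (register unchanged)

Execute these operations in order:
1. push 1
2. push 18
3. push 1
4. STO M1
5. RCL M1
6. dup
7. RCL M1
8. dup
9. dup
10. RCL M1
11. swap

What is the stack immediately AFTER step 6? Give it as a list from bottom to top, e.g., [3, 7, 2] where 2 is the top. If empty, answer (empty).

After op 1 (push 1): stack=[1] mem=[0,0,0,0]
After op 2 (push 18): stack=[1,18] mem=[0,0,0,0]
After op 3 (push 1): stack=[1,18,1] mem=[0,0,0,0]
After op 4 (STO M1): stack=[1,18] mem=[0,1,0,0]
After op 5 (RCL M1): stack=[1,18,1] mem=[0,1,0,0]
After op 6 (dup): stack=[1,18,1,1] mem=[0,1,0,0]

[1, 18, 1, 1]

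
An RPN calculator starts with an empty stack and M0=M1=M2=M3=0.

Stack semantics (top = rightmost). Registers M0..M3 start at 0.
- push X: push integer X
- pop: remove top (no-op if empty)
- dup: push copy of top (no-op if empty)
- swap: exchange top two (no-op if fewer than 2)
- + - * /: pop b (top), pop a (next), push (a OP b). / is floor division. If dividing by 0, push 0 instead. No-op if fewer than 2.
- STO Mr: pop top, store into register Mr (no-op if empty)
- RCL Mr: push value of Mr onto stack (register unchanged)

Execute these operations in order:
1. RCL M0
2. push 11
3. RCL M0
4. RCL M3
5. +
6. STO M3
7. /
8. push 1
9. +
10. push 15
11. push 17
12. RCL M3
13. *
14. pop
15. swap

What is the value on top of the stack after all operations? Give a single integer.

Answer: 1

Derivation:
After op 1 (RCL M0): stack=[0] mem=[0,0,0,0]
After op 2 (push 11): stack=[0,11] mem=[0,0,0,0]
After op 3 (RCL M0): stack=[0,11,0] mem=[0,0,0,0]
After op 4 (RCL M3): stack=[0,11,0,0] mem=[0,0,0,0]
After op 5 (+): stack=[0,11,0] mem=[0,0,0,0]
After op 6 (STO M3): stack=[0,11] mem=[0,0,0,0]
After op 7 (/): stack=[0] mem=[0,0,0,0]
After op 8 (push 1): stack=[0,1] mem=[0,0,0,0]
After op 9 (+): stack=[1] mem=[0,0,0,0]
After op 10 (push 15): stack=[1,15] mem=[0,0,0,0]
After op 11 (push 17): stack=[1,15,17] mem=[0,0,0,0]
After op 12 (RCL M3): stack=[1,15,17,0] mem=[0,0,0,0]
After op 13 (*): stack=[1,15,0] mem=[0,0,0,0]
After op 14 (pop): stack=[1,15] mem=[0,0,0,0]
After op 15 (swap): stack=[15,1] mem=[0,0,0,0]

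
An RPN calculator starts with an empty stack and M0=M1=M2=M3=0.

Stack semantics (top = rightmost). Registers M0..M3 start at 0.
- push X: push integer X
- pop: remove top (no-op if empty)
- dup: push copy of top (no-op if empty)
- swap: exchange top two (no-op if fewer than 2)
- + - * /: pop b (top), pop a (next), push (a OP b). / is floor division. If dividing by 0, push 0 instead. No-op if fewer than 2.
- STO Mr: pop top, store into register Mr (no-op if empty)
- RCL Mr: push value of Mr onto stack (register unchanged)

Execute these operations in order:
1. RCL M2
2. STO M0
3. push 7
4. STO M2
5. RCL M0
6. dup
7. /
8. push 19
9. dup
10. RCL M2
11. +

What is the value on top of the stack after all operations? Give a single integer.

Answer: 26

Derivation:
After op 1 (RCL M2): stack=[0] mem=[0,0,0,0]
After op 2 (STO M0): stack=[empty] mem=[0,0,0,0]
After op 3 (push 7): stack=[7] mem=[0,0,0,0]
After op 4 (STO M2): stack=[empty] mem=[0,0,7,0]
After op 5 (RCL M0): stack=[0] mem=[0,0,7,0]
After op 6 (dup): stack=[0,0] mem=[0,0,7,0]
After op 7 (/): stack=[0] mem=[0,0,7,0]
After op 8 (push 19): stack=[0,19] mem=[0,0,7,0]
After op 9 (dup): stack=[0,19,19] mem=[0,0,7,0]
After op 10 (RCL M2): stack=[0,19,19,7] mem=[0,0,7,0]
After op 11 (+): stack=[0,19,26] mem=[0,0,7,0]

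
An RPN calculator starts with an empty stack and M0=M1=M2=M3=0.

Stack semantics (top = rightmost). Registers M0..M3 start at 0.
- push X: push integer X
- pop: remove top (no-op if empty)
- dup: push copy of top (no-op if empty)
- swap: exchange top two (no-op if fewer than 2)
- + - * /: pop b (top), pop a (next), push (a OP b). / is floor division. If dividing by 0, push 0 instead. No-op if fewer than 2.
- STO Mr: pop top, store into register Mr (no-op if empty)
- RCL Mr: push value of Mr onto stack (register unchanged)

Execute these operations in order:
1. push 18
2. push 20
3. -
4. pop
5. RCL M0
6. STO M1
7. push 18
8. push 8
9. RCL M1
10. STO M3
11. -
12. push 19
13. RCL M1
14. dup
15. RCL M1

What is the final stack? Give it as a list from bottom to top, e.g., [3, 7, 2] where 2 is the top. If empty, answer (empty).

After op 1 (push 18): stack=[18] mem=[0,0,0,0]
After op 2 (push 20): stack=[18,20] mem=[0,0,0,0]
After op 3 (-): stack=[-2] mem=[0,0,0,0]
After op 4 (pop): stack=[empty] mem=[0,0,0,0]
After op 5 (RCL M0): stack=[0] mem=[0,0,0,0]
After op 6 (STO M1): stack=[empty] mem=[0,0,0,0]
After op 7 (push 18): stack=[18] mem=[0,0,0,0]
After op 8 (push 8): stack=[18,8] mem=[0,0,0,0]
After op 9 (RCL M1): stack=[18,8,0] mem=[0,0,0,0]
After op 10 (STO M3): stack=[18,8] mem=[0,0,0,0]
After op 11 (-): stack=[10] mem=[0,0,0,0]
After op 12 (push 19): stack=[10,19] mem=[0,0,0,0]
After op 13 (RCL M1): stack=[10,19,0] mem=[0,0,0,0]
After op 14 (dup): stack=[10,19,0,0] mem=[0,0,0,0]
After op 15 (RCL M1): stack=[10,19,0,0,0] mem=[0,0,0,0]

Answer: [10, 19, 0, 0, 0]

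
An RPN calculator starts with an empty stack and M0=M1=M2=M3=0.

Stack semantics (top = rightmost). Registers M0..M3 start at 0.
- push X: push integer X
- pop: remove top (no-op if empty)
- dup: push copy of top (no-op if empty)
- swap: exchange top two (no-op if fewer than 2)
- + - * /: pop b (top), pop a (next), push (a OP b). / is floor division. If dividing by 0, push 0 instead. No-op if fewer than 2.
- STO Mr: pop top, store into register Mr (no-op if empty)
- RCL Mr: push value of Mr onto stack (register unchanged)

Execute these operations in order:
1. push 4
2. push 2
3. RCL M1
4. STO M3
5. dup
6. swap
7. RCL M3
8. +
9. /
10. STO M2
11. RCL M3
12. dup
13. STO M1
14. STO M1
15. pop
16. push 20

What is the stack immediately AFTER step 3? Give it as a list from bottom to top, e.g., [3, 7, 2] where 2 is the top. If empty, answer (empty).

After op 1 (push 4): stack=[4] mem=[0,0,0,0]
After op 2 (push 2): stack=[4,2] mem=[0,0,0,0]
After op 3 (RCL M1): stack=[4,2,0] mem=[0,0,0,0]

[4, 2, 0]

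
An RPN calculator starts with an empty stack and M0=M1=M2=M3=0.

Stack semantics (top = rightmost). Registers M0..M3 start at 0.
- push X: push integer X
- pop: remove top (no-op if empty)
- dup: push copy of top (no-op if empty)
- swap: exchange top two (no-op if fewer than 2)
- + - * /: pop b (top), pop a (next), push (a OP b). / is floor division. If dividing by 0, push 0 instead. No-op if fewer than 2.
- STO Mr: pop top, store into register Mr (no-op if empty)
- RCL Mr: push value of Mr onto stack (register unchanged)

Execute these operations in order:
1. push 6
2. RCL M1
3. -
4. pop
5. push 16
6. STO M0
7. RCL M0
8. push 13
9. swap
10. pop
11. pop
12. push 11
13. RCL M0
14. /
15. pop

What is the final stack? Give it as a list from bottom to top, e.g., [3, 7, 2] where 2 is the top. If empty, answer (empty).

Answer: (empty)

Derivation:
After op 1 (push 6): stack=[6] mem=[0,0,0,0]
After op 2 (RCL M1): stack=[6,0] mem=[0,0,0,0]
After op 3 (-): stack=[6] mem=[0,0,0,0]
After op 4 (pop): stack=[empty] mem=[0,0,0,0]
After op 5 (push 16): stack=[16] mem=[0,0,0,0]
After op 6 (STO M0): stack=[empty] mem=[16,0,0,0]
After op 7 (RCL M0): stack=[16] mem=[16,0,0,0]
After op 8 (push 13): stack=[16,13] mem=[16,0,0,0]
After op 9 (swap): stack=[13,16] mem=[16,0,0,0]
After op 10 (pop): stack=[13] mem=[16,0,0,0]
After op 11 (pop): stack=[empty] mem=[16,0,0,0]
After op 12 (push 11): stack=[11] mem=[16,0,0,0]
After op 13 (RCL M0): stack=[11,16] mem=[16,0,0,0]
After op 14 (/): stack=[0] mem=[16,0,0,0]
After op 15 (pop): stack=[empty] mem=[16,0,0,0]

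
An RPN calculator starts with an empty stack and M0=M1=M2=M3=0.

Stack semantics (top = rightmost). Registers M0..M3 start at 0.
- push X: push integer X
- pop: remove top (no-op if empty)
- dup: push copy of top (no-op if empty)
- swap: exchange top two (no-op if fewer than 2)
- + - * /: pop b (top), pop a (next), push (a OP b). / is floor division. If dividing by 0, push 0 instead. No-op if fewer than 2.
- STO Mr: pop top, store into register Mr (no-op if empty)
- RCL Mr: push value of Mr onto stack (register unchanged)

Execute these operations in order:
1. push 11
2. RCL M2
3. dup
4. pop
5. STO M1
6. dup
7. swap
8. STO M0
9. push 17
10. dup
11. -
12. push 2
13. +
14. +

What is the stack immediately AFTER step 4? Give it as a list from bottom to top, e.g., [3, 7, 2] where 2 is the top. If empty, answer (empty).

After op 1 (push 11): stack=[11] mem=[0,0,0,0]
After op 2 (RCL M2): stack=[11,0] mem=[0,0,0,0]
After op 3 (dup): stack=[11,0,0] mem=[0,0,0,0]
After op 4 (pop): stack=[11,0] mem=[0,0,0,0]

[11, 0]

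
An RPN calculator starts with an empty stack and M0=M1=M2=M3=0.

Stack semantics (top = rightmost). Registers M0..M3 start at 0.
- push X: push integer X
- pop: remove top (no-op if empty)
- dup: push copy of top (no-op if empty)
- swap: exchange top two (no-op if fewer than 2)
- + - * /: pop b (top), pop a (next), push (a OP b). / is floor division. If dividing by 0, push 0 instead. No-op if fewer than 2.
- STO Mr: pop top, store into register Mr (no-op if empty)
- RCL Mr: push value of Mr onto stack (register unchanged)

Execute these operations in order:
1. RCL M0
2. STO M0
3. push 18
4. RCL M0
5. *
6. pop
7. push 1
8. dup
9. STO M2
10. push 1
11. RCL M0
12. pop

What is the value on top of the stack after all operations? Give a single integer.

Answer: 1

Derivation:
After op 1 (RCL M0): stack=[0] mem=[0,0,0,0]
After op 2 (STO M0): stack=[empty] mem=[0,0,0,0]
After op 3 (push 18): stack=[18] mem=[0,0,0,0]
After op 4 (RCL M0): stack=[18,0] mem=[0,0,0,0]
After op 5 (*): stack=[0] mem=[0,0,0,0]
After op 6 (pop): stack=[empty] mem=[0,0,0,0]
After op 7 (push 1): stack=[1] mem=[0,0,0,0]
After op 8 (dup): stack=[1,1] mem=[0,0,0,0]
After op 9 (STO M2): stack=[1] mem=[0,0,1,0]
After op 10 (push 1): stack=[1,1] mem=[0,0,1,0]
After op 11 (RCL M0): stack=[1,1,0] mem=[0,0,1,0]
After op 12 (pop): stack=[1,1] mem=[0,0,1,0]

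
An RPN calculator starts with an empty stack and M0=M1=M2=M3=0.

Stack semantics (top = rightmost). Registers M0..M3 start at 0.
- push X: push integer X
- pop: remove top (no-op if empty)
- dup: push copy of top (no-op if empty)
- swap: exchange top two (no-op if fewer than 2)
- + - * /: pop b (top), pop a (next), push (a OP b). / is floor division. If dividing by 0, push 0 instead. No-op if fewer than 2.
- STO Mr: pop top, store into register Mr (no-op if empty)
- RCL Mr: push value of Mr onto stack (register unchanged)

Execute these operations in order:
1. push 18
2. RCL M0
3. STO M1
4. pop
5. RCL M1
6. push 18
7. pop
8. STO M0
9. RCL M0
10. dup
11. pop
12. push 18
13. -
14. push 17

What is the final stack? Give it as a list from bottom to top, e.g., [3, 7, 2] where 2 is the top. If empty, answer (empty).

Answer: [-18, 17]

Derivation:
After op 1 (push 18): stack=[18] mem=[0,0,0,0]
After op 2 (RCL M0): stack=[18,0] mem=[0,0,0,0]
After op 3 (STO M1): stack=[18] mem=[0,0,0,0]
After op 4 (pop): stack=[empty] mem=[0,0,0,0]
After op 5 (RCL M1): stack=[0] mem=[0,0,0,0]
After op 6 (push 18): stack=[0,18] mem=[0,0,0,0]
After op 7 (pop): stack=[0] mem=[0,0,0,0]
After op 8 (STO M0): stack=[empty] mem=[0,0,0,0]
After op 9 (RCL M0): stack=[0] mem=[0,0,0,0]
After op 10 (dup): stack=[0,0] mem=[0,0,0,0]
After op 11 (pop): stack=[0] mem=[0,0,0,0]
After op 12 (push 18): stack=[0,18] mem=[0,0,0,0]
After op 13 (-): stack=[-18] mem=[0,0,0,0]
After op 14 (push 17): stack=[-18,17] mem=[0,0,0,0]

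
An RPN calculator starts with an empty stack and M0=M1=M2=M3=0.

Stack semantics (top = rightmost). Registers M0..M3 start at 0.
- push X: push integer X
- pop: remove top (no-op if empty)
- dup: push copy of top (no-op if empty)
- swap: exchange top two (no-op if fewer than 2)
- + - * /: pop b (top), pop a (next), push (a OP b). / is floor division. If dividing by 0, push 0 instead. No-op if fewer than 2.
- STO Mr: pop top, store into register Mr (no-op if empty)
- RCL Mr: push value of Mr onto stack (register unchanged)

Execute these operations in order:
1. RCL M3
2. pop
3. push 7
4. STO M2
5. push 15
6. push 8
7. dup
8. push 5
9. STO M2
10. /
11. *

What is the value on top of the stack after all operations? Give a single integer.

After op 1 (RCL M3): stack=[0] mem=[0,0,0,0]
After op 2 (pop): stack=[empty] mem=[0,0,0,0]
After op 3 (push 7): stack=[7] mem=[0,0,0,0]
After op 4 (STO M2): stack=[empty] mem=[0,0,7,0]
After op 5 (push 15): stack=[15] mem=[0,0,7,0]
After op 6 (push 8): stack=[15,8] mem=[0,0,7,0]
After op 7 (dup): stack=[15,8,8] mem=[0,0,7,0]
After op 8 (push 5): stack=[15,8,8,5] mem=[0,0,7,0]
After op 9 (STO M2): stack=[15,8,8] mem=[0,0,5,0]
After op 10 (/): stack=[15,1] mem=[0,0,5,0]
After op 11 (*): stack=[15] mem=[0,0,5,0]

Answer: 15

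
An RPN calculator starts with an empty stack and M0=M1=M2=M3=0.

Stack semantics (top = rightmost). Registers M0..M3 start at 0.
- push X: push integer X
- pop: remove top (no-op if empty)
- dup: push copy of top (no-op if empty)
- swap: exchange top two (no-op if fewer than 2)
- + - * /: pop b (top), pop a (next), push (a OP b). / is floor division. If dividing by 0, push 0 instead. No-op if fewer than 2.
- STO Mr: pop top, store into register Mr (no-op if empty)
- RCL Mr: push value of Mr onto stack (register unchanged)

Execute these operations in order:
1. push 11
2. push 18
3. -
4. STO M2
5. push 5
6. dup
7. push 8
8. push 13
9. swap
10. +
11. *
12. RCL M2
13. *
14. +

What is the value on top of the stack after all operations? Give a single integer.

Answer: -730

Derivation:
After op 1 (push 11): stack=[11] mem=[0,0,0,0]
After op 2 (push 18): stack=[11,18] mem=[0,0,0,0]
After op 3 (-): stack=[-7] mem=[0,0,0,0]
After op 4 (STO M2): stack=[empty] mem=[0,0,-7,0]
After op 5 (push 5): stack=[5] mem=[0,0,-7,0]
After op 6 (dup): stack=[5,5] mem=[0,0,-7,0]
After op 7 (push 8): stack=[5,5,8] mem=[0,0,-7,0]
After op 8 (push 13): stack=[5,5,8,13] mem=[0,0,-7,0]
After op 9 (swap): stack=[5,5,13,8] mem=[0,0,-7,0]
After op 10 (+): stack=[5,5,21] mem=[0,0,-7,0]
After op 11 (*): stack=[5,105] mem=[0,0,-7,0]
After op 12 (RCL M2): stack=[5,105,-7] mem=[0,0,-7,0]
After op 13 (*): stack=[5,-735] mem=[0,0,-7,0]
After op 14 (+): stack=[-730] mem=[0,0,-7,0]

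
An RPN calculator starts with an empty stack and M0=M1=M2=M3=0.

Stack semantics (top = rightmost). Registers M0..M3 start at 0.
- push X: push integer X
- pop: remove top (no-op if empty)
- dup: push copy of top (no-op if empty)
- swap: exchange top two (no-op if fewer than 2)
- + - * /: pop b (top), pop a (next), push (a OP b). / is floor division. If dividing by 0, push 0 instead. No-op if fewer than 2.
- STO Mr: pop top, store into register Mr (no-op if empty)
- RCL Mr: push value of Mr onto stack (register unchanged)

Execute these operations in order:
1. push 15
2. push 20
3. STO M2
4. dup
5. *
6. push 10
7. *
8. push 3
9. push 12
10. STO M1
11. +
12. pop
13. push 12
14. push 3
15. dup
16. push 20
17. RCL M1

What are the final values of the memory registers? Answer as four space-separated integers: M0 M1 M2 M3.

Answer: 0 12 20 0

Derivation:
After op 1 (push 15): stack=[15] mem=[0,0,0,0]
After op 2 (push 20): stack=[15,20] mem=[0,0,0,0]
After op 3 (STO M2): stack=[15] mem=[0,0,20,0]
After op 4 (dup): stack=[15,15] mem=[0,0,20,0]
After op 5 (*): stack=[225] mem=[0,0,20,0]
After op 6 (push 10): stack=[225,10] mem=[0,0,20,0]
After op 7 (*): stack=[2250] mem=[0,0,20,0]
After op 8 (push 3): stack=[2250,3] mem=[0,0,20,0]
After op 9 (push 12): stack=[2250,3,12] mem=[0,0,20,0]
After op 10 (STO M1): stack=[2250,3] mem=[0,12,20,0]
After op 11 (+): stack=[2253] mem=[0,12,20,0]
After op 12 (pop): stack=[empty] mem=[0,12,20,0]
After op 13 (push 12): stack=[12] mem=[0,12,20,0]
After op 14 (push 3): stack=[12,3] mem=[0,12,20,0]
After op 15 (dup): stack=[12,3,3] mem=[0,12,20,0]
After op 16 (push 20): stack=[12,3,3,20] mem=[0,12,20,0]
After op 17 (RCL M1): stack=[12,3,3,20,12] mem=[0,12,20,0]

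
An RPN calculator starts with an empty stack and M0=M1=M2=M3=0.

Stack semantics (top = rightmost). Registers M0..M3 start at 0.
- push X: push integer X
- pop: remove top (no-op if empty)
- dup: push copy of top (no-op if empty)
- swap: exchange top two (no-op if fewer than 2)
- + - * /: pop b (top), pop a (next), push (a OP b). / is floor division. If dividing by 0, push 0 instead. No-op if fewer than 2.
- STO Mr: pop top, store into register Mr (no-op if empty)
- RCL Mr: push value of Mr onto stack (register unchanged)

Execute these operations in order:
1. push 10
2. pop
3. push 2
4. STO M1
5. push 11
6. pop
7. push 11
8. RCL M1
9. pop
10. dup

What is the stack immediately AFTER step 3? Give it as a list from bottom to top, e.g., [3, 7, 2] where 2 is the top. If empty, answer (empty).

After op 1 (push 10): stack=[10] mem=[0,0,0,0]
After op 2 (pop): stack=[empty] mem=[0,0,0,0]
After op 3 (push 2): stack=[2] mem=[0,0,0,0]

[2]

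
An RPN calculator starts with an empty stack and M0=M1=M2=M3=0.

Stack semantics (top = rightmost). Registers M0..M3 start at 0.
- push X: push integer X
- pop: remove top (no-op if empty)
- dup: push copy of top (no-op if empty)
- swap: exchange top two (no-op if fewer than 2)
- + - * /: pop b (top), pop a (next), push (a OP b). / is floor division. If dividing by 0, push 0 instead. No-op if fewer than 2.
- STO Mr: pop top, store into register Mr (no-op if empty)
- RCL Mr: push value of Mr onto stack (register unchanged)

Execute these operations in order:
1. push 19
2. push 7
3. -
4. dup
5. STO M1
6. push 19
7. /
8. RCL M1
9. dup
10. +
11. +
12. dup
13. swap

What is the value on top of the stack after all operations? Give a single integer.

After op 1 (push 19): stack=[19] mem=[0,0,0,0]
After op 2 (push 7): stack=[19,7] mem=[0,0,0,0]
After op 3 (-): stack=[12] mem=[0,0,0,0]
After op 4 (dup): stack=[12,12] mem=[0,0,0,0]
After op 5 (STO M1): stack=[12] mem=[0,12,0,0]
After op 6 (push 19): stack=[12,19] mem=[0,12,0,0]
After op 7 (/): stack=[0] mem=[0,12,0,0]
After op 8 (RCL M1): stack=[0,12] mem=[0,12,0,0]
After op 9 (dup): stack=[0,12,12] mem=[0,12,0,0]
After op 10 (+): stack=[0,24] mem=[0,12,0,0]
After op 11 (+): stack=[24] mem=[0,12,0,0]
After op 12 (dup): stack=[24,24] mem=[0,12,0,0]
After op 13 (swap): stack=[24,24] mem=[0,12,0,0]

Answer: 24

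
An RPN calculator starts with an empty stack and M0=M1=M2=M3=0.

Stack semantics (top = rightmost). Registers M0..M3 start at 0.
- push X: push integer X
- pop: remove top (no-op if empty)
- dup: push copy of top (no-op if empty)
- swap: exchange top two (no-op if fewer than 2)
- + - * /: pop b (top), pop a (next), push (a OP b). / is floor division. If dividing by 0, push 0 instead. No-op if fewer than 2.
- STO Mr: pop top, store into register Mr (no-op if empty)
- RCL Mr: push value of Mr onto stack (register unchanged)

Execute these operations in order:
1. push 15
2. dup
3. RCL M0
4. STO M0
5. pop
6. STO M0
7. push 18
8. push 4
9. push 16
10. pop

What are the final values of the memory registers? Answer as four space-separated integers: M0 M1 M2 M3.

Answer: 15 0 0 0

Derivation:
After op 1 (push 15): stack=[15] mem=[0,0,0,0]
After op 2 (dup): stack=[15,15] mem=[0,0,0,0]
After op 3 (RCL M0): stack=[15,15,0] mem=[0,0,0,0]
After op 4 (STO M0): stack=[15,15] mem=[0,0,0,0]
After op 5 (pop): stack=[15] mem=[0,0,0,0]
After op 6 (STO M0): stack=[empty] mem=[15,0,0,0]
After op 7 (push 18): stack=[18] mem=[15,0,0,0]
After op 8 (push 4): stack=[18,4] mem=[15,0,0,0]
After op 9 (push 16): stack=[18,4,16] mem=[15,0,0,0]
After op 10 (pop): stack=[18,4] mem=[15,0,0,0]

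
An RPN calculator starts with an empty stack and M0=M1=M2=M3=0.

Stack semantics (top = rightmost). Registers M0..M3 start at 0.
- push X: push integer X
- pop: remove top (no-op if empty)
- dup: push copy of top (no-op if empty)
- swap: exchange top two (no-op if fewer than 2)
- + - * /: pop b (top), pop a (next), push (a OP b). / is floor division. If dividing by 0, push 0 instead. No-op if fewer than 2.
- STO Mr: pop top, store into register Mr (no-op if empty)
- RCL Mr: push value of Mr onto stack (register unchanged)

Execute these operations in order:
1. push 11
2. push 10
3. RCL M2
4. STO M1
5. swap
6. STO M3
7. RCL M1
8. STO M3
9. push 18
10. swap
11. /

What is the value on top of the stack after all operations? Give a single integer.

After op 1 (push 11): stack=[11] mem=[0,0,0,0]
After op 2 (push 10): stack=[11,10] mem=[0,0,0,0]
After op 3 (RCL M2): stack=[11,10,0] mem=[0,0,0,0]
After op 4 (STO M1): stack=[11,10] mem=[0,0,0,0]
After op 5 (swap): stack=[10,11] mem=[0,0,0,0]
After op 6 (STO M3): stack=[10] mem=[0,0,0,11]
After op 7 (RCL M1): stack=[10,0] mem=[0,0,0,11]
After op 8 (STO M3): stack=[10] mem=[0,0,0,0]
After op 9 (push 18): stack=[10,18] mem=[0,0,0,0]
After op 10 (swap): stack=[18,10] mem=[0,0,0,0]
After op 11 (/): stack=[1] mem=[0,0,0,0]

Answer: 1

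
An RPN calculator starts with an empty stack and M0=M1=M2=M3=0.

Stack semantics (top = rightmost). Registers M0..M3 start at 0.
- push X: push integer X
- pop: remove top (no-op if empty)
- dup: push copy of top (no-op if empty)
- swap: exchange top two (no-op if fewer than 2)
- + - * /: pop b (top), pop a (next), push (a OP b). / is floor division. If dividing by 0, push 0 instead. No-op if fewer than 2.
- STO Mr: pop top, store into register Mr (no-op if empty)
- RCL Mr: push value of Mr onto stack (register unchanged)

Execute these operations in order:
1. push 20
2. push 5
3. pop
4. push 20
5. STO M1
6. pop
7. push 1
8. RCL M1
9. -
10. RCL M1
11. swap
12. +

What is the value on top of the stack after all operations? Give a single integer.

Answer: 1

Derivation:
After op 1 (push 20): stack=[20] mem=[0,0,0,0]
After op 2 (push 5): stack=[20,5] mem=[0,0,0,0]
After op 3 (pop): stack=[20] mem=[0,0,0,0]
After op 4 (push 20): stack=[20,20] mem=[0,0,0,0]
After op 5 (STO M1): stack=[20] mem=[0,20,0,0]
After op 6 (pop): stack=[empty] mem=[0,20,0,0]
After op 7 (push 1): stack=[1] mem=[0,20,0,0]
After op 8 (RCL M1): stack=[1,20] mem=[0,20,0,0]
After op 9 (-): stack=[-19] mem=[0,20,0,0]
After op 10 (RCL M1): stack=[-19,20] mem=[0,20,0,0]
After op 11 (swap): stack=[20,-19] mem=[0,20,0,0]
After op 12 (+): stack=[1] mem=[0,20,0,0]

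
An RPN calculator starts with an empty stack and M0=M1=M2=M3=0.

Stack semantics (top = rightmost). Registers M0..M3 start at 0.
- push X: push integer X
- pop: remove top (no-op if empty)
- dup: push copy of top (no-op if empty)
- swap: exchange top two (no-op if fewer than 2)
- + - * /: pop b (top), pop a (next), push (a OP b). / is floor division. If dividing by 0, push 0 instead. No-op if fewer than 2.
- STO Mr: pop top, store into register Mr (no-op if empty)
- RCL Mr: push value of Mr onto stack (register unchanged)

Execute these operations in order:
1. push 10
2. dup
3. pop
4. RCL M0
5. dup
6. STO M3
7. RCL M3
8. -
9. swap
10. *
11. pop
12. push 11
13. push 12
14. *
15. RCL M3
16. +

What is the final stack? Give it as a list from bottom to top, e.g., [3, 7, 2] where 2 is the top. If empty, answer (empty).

Answer: [132]

Derivation:
After op 1 (push 10): stack=[10] mem=[0,0,0,0]
After op 2 (dup): stack=[10,10] mem=[0,0,0,0]
After op 3 (pop): stack=[10] mem=[0,0,0,0]
After op 4 (RCL M0): stack=[10,0] mem=[0,0,0,0]
After op 5 (dup): stack=[10,0,0] mem=[0,0,0,0]
After op 6 (STO M3): stack=[10,0] mem=[0,0,0,0]
After op 7 (RCL M3): stack=[10,0,0] mem=[0,0,0,0]
After op 8 (-): stack=[10,0] mem=[0,0,0,0]
After op 9 (swap): stack=[0,10] mem=[0,0,0,0]
After op 10 (*): stack=[0] mem=[0,0,0,0]
After op 11 (pop): stack=[empty] mem=[0,0,0,0]
After op 12 (push 11): stack=[11] mem=[0,0,0,0]
After op 13 (push 12): stack=[11,12] mem=[0,0,0,0]
After op 14 (*): stack=[132] mem=[0,0,0,0]
After op 15 (RCL M3): stack=[132,0] mem=[0,0,0,0]
After op 16 (+): stack=[132] mem=[0,0,0,0]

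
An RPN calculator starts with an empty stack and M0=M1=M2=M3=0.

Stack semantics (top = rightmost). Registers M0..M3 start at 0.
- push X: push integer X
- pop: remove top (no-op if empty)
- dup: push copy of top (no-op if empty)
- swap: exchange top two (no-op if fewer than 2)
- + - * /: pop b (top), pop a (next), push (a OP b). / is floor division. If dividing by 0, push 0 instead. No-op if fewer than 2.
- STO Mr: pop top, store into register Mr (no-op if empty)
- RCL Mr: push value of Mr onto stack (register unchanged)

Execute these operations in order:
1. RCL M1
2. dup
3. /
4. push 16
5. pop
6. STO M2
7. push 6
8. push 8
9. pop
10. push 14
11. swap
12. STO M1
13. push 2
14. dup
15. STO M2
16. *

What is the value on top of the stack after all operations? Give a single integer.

Answer: 28

Derivation:
After op 1 (RCL M1): stack=[0] mem=[0,0,0,0]
After op 2 (dup): stack=[0,0] mem=[0,0,0,0]
After op 3 (/): stack=[0] mem=[0,0,0,0]
After op 4 (push 16): stack=[0,16] mem=[0,0,0,0]
After op 5 (pop): stack=[0] mem=[0,0,0,0]
After op 6 (STO M2): stack=[empty] mem=[0,0,0,0]
After op 7 (push 6): stack=[6] mem=[0,0,0,0]
After op 8 (push 8): stack=[6,8] mem=[0,0,0,0]
After op 9 (pop): stack=[6] mem=[0,0,0,0]
After op 10 (push 14): stack=[6,14] mem=[0,0,0,0]
After op 11 (swap): stack=[14,6] mem=[0,0,0,0]
After op 12 (STO M1): stack=[14] mem=[0,6,0,0]
After op 13 (push 2): stack=[14,2] mem=[0,6,0,0]
After op 14 (dup): stack=[14,2,2] mem=[0,6,0,0]
After op 15 (STO M2): stack=[14,2] mem=[0,6,2,0]
After op 16 (*): stack=[28] mem=[0,6,2,0]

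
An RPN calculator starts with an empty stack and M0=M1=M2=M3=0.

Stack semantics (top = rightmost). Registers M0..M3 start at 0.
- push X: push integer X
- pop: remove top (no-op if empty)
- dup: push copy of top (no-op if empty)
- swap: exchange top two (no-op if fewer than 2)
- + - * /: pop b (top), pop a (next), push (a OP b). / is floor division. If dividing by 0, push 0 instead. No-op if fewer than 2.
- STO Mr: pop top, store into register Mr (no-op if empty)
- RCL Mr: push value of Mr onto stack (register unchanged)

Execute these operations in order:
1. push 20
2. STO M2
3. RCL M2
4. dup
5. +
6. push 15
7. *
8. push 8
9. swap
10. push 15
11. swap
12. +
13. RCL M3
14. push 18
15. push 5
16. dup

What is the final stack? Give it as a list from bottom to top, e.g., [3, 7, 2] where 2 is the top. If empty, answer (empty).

After op 1 (push 20): stack=[20] mem=[0,0,0,0]
After op 2 (STO M2): stack=[empty] mem=[0,0,20,0]
After op 3 (RCL M2): stack=[20] mem=[0,0,20,0]
After op 4 (dup): stack=[20,20] mem=[0,0,20,0]
After op 5 (+): stack=[40] mem=[0,0,20,0]
After op 6 (push 15): stack=[40,15] mem=[0,0,20,0]
After op 7 (*): stack=[600] mem=[0,0,20,0]
After op 8 (push 8): stack=[600,8] mem=[0,0,20,0]
After op 9 (swap): stack=[8,600] mem=[0,0,20,0]
After op 10 (push 15): stack=[8,600,15] mem=[0,0,20,0]
After op 11 (swap): stack=[8,15,600] mem=[0,0,20,0]
After op 12 (+): stack=[8,615] mem=[0,0,20,0]
After op 13 (RCL M3): stack=[8,615,0] mem=[0,0,20,0]
After op 14 (push 18): stack=[8,615,0,18] mem=[0,0,20,0]
After op 15 (push 5): stack=[8,615,0,18,5] mem=[0,0,20,0]
After op 16 (dup): stack=[8,615,0,18,5,5] mem=[0,0,20,0]

Answer: [8, 615, 0, 18, 5, 5]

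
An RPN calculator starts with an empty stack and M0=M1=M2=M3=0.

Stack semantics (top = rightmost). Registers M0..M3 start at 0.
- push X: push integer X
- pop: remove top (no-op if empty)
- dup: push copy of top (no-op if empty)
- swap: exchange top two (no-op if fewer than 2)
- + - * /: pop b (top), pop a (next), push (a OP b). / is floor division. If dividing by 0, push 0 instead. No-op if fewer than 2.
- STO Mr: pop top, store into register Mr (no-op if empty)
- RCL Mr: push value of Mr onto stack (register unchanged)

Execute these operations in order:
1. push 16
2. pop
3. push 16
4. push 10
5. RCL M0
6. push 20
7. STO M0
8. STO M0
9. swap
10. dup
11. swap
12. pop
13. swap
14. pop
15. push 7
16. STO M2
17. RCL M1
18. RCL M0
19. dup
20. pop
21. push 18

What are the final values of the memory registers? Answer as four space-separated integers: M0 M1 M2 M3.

After op 1 (push 16): stack=[16] mem=[0,0,0,0]
After op 2 (pop): stack=[empty] mem=[0,0,0,0]
After op 3 (push 16): stack=[16] mem=[0,0,0,0]
After op 4 (push 10): stack=[16,10] mem=[0,0,0,0]
After op 5 (RCL M0): stack=[16,10,0] mem=[0,0,0,0]
After op 6 (push 20): stack=[16,10,0,20] mem=[0,0,0,0]
After op 7 (STO M0): stack=[16,10,0] mem=[20,0,0,0]
After op 8 (STO M0): stack=[16,10] mem=[0,0,0,0]
After op 9 (swap): stack=[10,16] mem=[0,0,0,0]
After op 10 (dup): stack=[10,16,16] mem=[0,0,0,0]
After op 11 (swap): stack=[10,16,16] mem=[0,0,0,0]
After op 12 (pop): stack=[10,16] mem=[0,0,0,0]
After op 13 (swap): stack=[16,10] mem=[0,0,0,0]
After op 14 (pop): stack=[16] mem=[0,0,0,0]
After op 15 (push 7): stack=[16,7] mem=[0,0,0,0]
After op 16 (STO M2): stack=[16] mem=[0,0,7,0]
After op 17 (RCL M1): stack=[16,0] mem=[0,0,7,0]
After op 18 (RCL M0): stack=[16,0,0] mem=[0,0,7,0]
After op 19 (dup): stack=[16,0,0,0] mem=[0,0,7,0]
After op 20 (pop): stack=[16,0,0] mem=[0,0,7,0]
After op 21 (push 18): stack=[16,0,0,18] mem=[0,0,7,0]

Answer: 0 0 7 0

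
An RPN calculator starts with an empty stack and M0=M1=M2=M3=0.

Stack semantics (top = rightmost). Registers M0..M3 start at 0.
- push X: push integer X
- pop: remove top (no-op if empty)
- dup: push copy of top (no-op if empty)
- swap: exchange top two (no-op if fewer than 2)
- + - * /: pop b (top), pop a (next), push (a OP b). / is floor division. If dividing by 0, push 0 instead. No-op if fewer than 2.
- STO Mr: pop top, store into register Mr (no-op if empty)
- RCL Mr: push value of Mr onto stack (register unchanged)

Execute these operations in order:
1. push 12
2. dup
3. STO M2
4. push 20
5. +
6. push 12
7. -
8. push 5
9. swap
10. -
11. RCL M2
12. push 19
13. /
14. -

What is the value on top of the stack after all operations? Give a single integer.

Answer: -15

Derivation:
After op 1 (push 12): stack=[12] mem=[0,0,0,0]
After op 2 (dup): stack=[12,12] mem=[0,0,0,0]
After op 3 (STO M2): stack=[12] mem=[0,0,12,0]
After op 4 (push 20): stack=[12,20] mem=[0,0,12,0]
After op 5 (+): stack=[32] mem=[0,0,12,0]
After op 6 (push 12): stack=[32,12] mem=[0,0,12,0]
After op 7 (-): stack=[20] mem=[0,0,12,0]
After op 8 (push 5): stack=[20,5] mem=[0,0,12,0]
After op 9 (swap): stack=[5,20] mem=[0,0,12,0]
After op 10 (-): stack=[-15] mem=[0,0,12,0]
After op 11 (RCL M2): stack=[-15,12] mem=[0,0,12,0]
After op 12 (push 19): stack=[-15,12,19] mem=[0,0,12,0]
After op 13 (/): stack=[-15,0] mem=[0,0,12,0]
After op 14 (-): stack=[-15] mem=[0,0,12,0]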